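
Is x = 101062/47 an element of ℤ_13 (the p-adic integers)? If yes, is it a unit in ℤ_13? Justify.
x ∈ ℤ_13 but not a unit; v_13(x) = 3 > 0

ℤ_13 = {x ∈ ℚ_13 : v_13(x) ≥ 0} and ℤ_13^× = {x ∈ ℤ_13 : v_13(x) = 0}. Here v_13(101062/47) = v_13(num) − v_13(den) = 3; compare against these criteria.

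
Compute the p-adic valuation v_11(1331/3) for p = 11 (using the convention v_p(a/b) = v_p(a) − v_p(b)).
v_11(1331/3) = 3

Factor powers of 11 from the numerator and denominator of the reduced fraction: 1331 = 11^3 · 1 and 3 = 11^0 · 3. Apply v_p(a/b) = v_p(a) − v_p(b): v_11(1331/3) = 3 − 0 = 3.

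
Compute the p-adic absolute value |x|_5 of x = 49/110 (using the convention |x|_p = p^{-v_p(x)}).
|49/110|_5 = 5

Step 1 — compute v_5(x) by factoring powers of 5 out of the numerator and denominator: v_5(49/110) = -1. Step 2 — apply |x|_p = p^{-v_p(x)} = 5^{1} = 5.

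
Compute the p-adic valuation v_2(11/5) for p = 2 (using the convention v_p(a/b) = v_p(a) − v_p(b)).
v_2(11/5) = 0

Factor powers of 2 from the numerator and denominator of the reduced fraction: 11 = 2^0 · 11 and 5 = 2^0 · 5. Apply v_p(a/b) = v_p(a) − v_p(b): v_2(11/5) = 0 − 0 = 0.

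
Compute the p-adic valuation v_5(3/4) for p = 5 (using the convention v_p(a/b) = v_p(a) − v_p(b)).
v_5(3/4) = 0

Factor powers of 5 from the numerator and denominator of the reduced fraction: 3 = 5^0 · 3 and 4 = 5^0 · 4. Apply v_p(a/b) = v_p(a) − v_p(b): v_5(3/4) = 0 − 0 = 0.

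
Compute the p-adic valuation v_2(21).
v_2(21) = 0

v_2(n) is the largest exponent k such that 2^k divides n. Factor out: 21 = 2^0 · 21. (Sign doesn't affect v_p.) So v_2(21) = 0.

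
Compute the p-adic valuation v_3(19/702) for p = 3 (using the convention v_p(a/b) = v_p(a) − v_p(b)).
v_3(19/702) = -3

Factor powers of 3 from the numerator and denominator of the reduced fraction: 19 = 3^0 · 19 and 702 = 3^3 · 26. Apply v_p(a/b) = v_p(a) − v_p(b): v_3(19/702) = 0 − 3 = -3.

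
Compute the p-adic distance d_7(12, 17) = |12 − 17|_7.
d_7(12, 17) = 1

Step 1 — x − y = 12 − 17 = -5. Step 2 — v_7(-5) = 0 (factor: -5 = −(7^0 · 5); the sign does not affect v_p). Step 3 — |x − y|_7 = 7^{0} = 1.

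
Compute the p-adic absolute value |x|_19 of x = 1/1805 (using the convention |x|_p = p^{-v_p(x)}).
|1/1805|_19 = 361

Step 1 — compute v_19(x) by factoring powers of 19 out of the numerator and denominator: v_19(1/1805) = -2. Step 2 — apply |x|_p = p^{-v_p(x)} = 19^{2} = 361.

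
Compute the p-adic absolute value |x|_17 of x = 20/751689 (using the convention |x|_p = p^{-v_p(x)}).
|20/751689|_17 = 83521

Step 1 — compute v_17(x) by factoring powers of 17 out of the numerator and denominator: v_17(20/751689) = -4. Step 2 — apply |x|_p = p^{-v_p(x)} = 17^{4} = 83521.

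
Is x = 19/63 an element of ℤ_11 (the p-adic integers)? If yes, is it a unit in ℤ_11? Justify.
x ∈ ℤ_11^× (unit); v_11(x) = 0

ℤ_11 = {x ∈ ℚ_11 : v_11(x) ≥ 0} and ℤ_11^× = {x ∈ ℤ_11 : v_11(x) = 0}. Here v_11(19/63) = v_11(num) − v_11(den) = 0; compare against these criteria.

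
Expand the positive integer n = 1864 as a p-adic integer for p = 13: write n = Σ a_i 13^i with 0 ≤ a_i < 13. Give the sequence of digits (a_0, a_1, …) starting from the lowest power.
(a_0, a_1, …) = (5, 0, 11)

Repeated division by 13 gives the digits low-to-high: 1864 = 5 + 11·13^2. Digit sequence: (5, 0, 11).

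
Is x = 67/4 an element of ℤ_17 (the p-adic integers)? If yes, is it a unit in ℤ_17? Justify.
x ∈ ℤ_17^× (unit); v_17(x) = 0

ℤ_17 = {x ∈ ℚ_17 : v_17(x) ≥ 0} and ℤ_17^× = {x ∈ ℤ_17 : v_17(x) = 0}. Here v_17(67/4) = v_17(num) − v_17(den) = 0; compare against these criteria.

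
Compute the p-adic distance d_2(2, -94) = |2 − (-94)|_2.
d_2(2, -94) = 1/32

Step 1 — x − y = 2 − (-94) = 96. Step 2 — v_2(96) = 5 (factor: 96 = (2^5 · 3); the sign does not affect v_p). Step 3 — |x − y|_2 = 2^{-5} = 1/32.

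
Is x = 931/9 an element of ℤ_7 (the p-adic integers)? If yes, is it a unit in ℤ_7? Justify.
x ∈ ℤ_7 but not a unit; v_7(x) = 2 > 0

ℤ_7 = {x ∈ ℚ_7 : v_7(x) ≥ 0} and ℤ_7^× = {x ∈ ℤ_7 : v_7(x) = 0}. Here v_7(931/9) = v_7(num) − v_7(den) = 2; compare against these criteria.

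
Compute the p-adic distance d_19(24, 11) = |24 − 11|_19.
d_19(24, 11) = 1

Step 1 — x − y = 24 − 11 = 13. Step 2 — v_19(13) = 0 (factor: 13 = (19^0 · 13); the sign does not affect v_p). Step 3 — |x − y|_19 = 19^{0} = 1.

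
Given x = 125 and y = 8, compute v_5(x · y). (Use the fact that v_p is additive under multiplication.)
v_5(1000) = 3

v_p(x) = 3 (factor: 125 = 5^3 · 1); v_p(y) = 0 (factor: 8 = 5^0 · 8). Additivity: v_p(xy) = v_p(x) + v_p(y) = 3 + 0 = 3. (Direct check: xy = 1000 = 5^3 · (8).)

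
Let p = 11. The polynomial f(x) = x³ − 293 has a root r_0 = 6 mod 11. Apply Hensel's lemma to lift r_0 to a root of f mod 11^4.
r_3 = 4868 (mod 14641)

Hensel: r_{i+1} = r_i − f(r_i)/f′(r_i) mod 11^{i+2}, where f′(x) = 3x². Iterate:
  r_0 = 6 (mod 11)
  r_1 = 28 (mod 121)
  r_2 = 875 (mod 1331)
  r_3 = 4868 (mod 14641)
Final: r = 4868 with f(r) ≡ 0 mod 11^4.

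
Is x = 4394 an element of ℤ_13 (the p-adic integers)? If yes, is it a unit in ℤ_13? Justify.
x ∈ ℤ_13 but not a unit; v_13(x) = 3 > 0

ℤ_13 = {x ∈ ℚ_13 : v_13(x) ≥ 0} and ℤ_13^× = {x ∈ ℤ_13 : v_13(x) = 0}. Here v_13(4394) = v_13(num) − v_13(den) = 3; compare against these criteria.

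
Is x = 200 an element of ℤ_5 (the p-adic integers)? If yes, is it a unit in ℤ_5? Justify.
x ∈ ℤ_5 but not a unit; v_5(x) = 2 > 0

ℤ_5 = {x ∈ ℚ_5 : v_5(x) ≥ 0} and ℤ_5^× = {x ∈ ℤ_5 : v_5(x) = 0}. Here v_5(200) = v_5(num) − v_5(den) = 2; compare against these criteria.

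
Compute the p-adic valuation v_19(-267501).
v_19(-267501) = 3

v_19(n) is the largest exponent k such that 19^k divides n. Factor out: -267501 = -19^3 · 39. (Sign doesn't affect v_p.) So v_19(-267501) = 3.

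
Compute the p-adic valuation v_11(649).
v_11(649) = 1

v_11(n) is the largest exponent k such that 11^k divides n. Factor out: 649 = 11^1 · 59. (Sign doesn't affect v_p.) So v_11(649) = 1.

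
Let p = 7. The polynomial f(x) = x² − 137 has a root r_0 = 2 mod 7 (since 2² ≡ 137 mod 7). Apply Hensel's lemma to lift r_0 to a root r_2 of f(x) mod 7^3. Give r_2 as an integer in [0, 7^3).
r_2 = 268 (mod 343)

Hensel's recurrence: r_{i+1} = r_i − f(r_i)·(f′(r_i))^{-1} mod 7^{i+2}, with f′(x) = 2x. Iterate:
  r_0 = 2 (mod 7)
  r_1 = 23 (mod 49)
  r_2 = 268 (mod 343)
Final: r_2 = 268, and one checks f(r_2) ≡ 0 mod 7^3.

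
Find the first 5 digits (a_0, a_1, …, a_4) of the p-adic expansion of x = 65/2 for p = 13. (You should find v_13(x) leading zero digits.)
(a_0, …, a_4) = (0, 9, 6, 6, 6)

v_13(65/2) = 1, so a_0 = ... = a_0 = 0. Factor out: x = 13^1 · u with u = 5/2 a unit in ℤ_13. Expand u iteratively via a_{v+i} = u_i mod 13, u_{i+1} = (u_i − a_{v+i})/13:
  u_0 = 5/2;  a_1 = 9;  u_1 = (u_0 − 9)/13 = -1/2
  u_1 = -1/2;  a_2 = 6;  u_2 = (u_1 − 6)/13 = -1/2
  u_2 = -1/2;  a_3 = 6;  u_3 = (u_2 − 6)/13 = -1/2
  u_3 = -1/2;  a_4 = 6;  u_4 = (u_3 − 6)/13 = -1/2
Digits: (0, 9, 6, 6, 6).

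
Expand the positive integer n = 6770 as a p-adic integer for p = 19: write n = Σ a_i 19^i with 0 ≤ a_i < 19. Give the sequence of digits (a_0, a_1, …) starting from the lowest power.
(a_0, a_1, …) = (6, 14, 18)

Repeated division by 19 gives the digits low-to-high: 6770 = 6 + 14·19^1 + 18·19^2. Digit sequence: (6, 14, 18).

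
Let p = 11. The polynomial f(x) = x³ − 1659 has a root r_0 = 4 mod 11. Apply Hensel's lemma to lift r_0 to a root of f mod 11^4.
r_3 = 12896 (mod 14641)

Hensel: r_{i+1} = r_i − f(r_i)/f′(r_i) mod 11^{i+2}, where f′(x) = 3x². Iterate:
  r_0 = 4 (mod 11)
  r_1 = 70 (mod 121)
  r_2 = 917 (mod 1331)
  r_3 = 12896 (mod 14641)
Final: r = 12896 with f(r) ≡ 0 mod 11^4.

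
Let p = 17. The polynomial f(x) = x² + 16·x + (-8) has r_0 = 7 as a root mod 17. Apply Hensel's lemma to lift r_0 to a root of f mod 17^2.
r_1 = 262 (mod 289)

Hensel: r_{i+1} = r_i − f(r_i)·(f′(r_i))^{-1} mod 17^{i+2}, f′(x) = 2x + 16. Iterate:
  r_0 = 7 (mod 17)
  r_1 = 262 (mod 289)
Final: r = 262 satisfies f(r) ≡ 0 mod 17^2.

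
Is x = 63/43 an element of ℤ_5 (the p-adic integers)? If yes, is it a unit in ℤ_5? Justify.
x ∈ ℤ_5^× (unit); v_5(x) = 0

ℤ_5 = {x ∈ ℚ_5 : v_5(x) ≥ 0} and ℤ_5^× = {x ∈ ℤ_5 : v_5(x) = 0}. Here v_5(63/43) = v_5(num) − v_5(den) = 0; compare against these criteria.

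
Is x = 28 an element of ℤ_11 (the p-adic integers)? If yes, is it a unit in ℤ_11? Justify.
x ∈ ℤ_11^× (unit); v_11(x) = 0

ℤ_11 = {x ∈ ℚ_11 : v_11(x) ≥ 0} and ℤ_11^× = {x ∈ ℤ_11 : v_11(x) = 0}. Here v_11(28) = v_11(num) − v_11(den) = 0; compare against these criteria.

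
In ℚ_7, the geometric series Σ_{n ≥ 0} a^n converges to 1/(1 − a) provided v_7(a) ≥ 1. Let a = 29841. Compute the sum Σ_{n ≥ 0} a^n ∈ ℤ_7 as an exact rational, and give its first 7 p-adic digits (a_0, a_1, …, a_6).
Σ a^n = 1/(1 − a) = -1/29840;  first 7 digits = (1, 0, 0, 3, 5, 1, 2)

v_7(a) = 3 ≥ 1, so the series converges in ℤ_7 to 1/(1 − a) = 1/(1 − 29841) = -1/29840. Expand this rational in ℤ_7: compute digits iteratively via d_i = x_i mod 7, x_{i+1} = (x_i − d_i)/7. The first 7 digits are (1, 0, 0, 3, 5, 1, 2).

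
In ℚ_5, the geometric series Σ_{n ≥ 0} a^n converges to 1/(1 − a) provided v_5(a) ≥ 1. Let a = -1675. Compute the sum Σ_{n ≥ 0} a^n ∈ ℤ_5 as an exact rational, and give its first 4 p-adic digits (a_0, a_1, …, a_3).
Σ a^n = 1/(1 − a) = 1/1676;  first 4 digits = (1, 0, 3, 1)

v_5(a) = 2 ≥ 1, so the series converges in ℤ_5 to 1/(1 − a) = 1/(1 − (-1675)) = 1/1676. Expand this rational in ℤ_5: compute digits iteratively via d_i = x_i mod 5, x_{i+1} = (x_i − d_i)/5. The first 4 digits are (1, 0, 3, 1).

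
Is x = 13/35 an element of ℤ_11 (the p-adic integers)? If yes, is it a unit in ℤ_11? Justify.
x ∈ ℤ_11^× (unit); v_11(x) = 0

ℤ_11 = {x ∈ ℚ_11 : v_11(x) ≥ 0} and ℤ_11^× = {x ∈ ℤ_11 : v_11(x) = 0}. Here v_11(13/35) = v_11(num) − v_11(den) = 0; compare against these criteria.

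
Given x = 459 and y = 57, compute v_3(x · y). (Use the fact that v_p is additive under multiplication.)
v_3(26163) = 4

v_p(x) = 3 (factor: 459 = 3^3 · 17); v_p(y) = 1 (factor: 57 = 3^1 · 19). Additivity: v_p(xy) = v_p(x) + v_p(y) = 3 + 1 = 4. (Direct check: xy = 26163 = 3^4 · (323).)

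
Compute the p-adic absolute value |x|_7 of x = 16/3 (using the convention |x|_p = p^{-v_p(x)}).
|16/3|_7 = 1

Step 1 — compute v_7(x) by factoring powers of 7 out of the numerator and denominator: v_7(16/3) = 0. Step 2 — apply |x|_p = p^{-v_p(x)} = 7^{0} = 1.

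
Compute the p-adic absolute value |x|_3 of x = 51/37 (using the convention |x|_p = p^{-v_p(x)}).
|51/37|_3 = 1/3

Step 1 — compute v_3(x) by factoring powers of 3 out of the numerator and denominator: v_3(51/37) = 1. Step 2 — apply |x|_p = p^{-v_p(x)} = 3^{-1} = 1/3.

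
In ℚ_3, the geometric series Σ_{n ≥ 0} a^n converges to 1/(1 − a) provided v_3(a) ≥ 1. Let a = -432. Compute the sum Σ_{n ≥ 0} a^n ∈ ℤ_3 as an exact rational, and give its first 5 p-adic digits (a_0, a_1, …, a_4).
Σ a^n = 1/(1 − a) = 1/433;  first 5 digits = (1, 0, 0, 2, 0)

v_3(a) = 3 ≥ 1, so the series converges in ℤ_3 to 1/(1 − a) = 1/(1 − (-432)) = 1/433. Expand this rational in ℤ_3: compute digits iteratively via d_i = x_i mod 3, x_{i+1} = (x_i − d_i)/3. The first 5 digits are (1, 0, 0, 2, 0).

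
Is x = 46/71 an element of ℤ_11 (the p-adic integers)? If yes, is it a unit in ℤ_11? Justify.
x ∈ ℤ_11^× (unit); v_11(x) = 0

ℤ_11 = {x ∈ ℚ_11 : v_11(x) ≥ 0} and ℤ_11^× = {x ∈ ℤ_11 : v_11(x) = 0}. Here v_11(46/71) = v_11(num) − v_11(den) = 0; compare against these criteria.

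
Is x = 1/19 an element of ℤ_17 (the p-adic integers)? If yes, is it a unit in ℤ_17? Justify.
x ∈ ℤ_17^× (unit); v_17(x) = 0

ℤ_17 = {x ∈ ℚ_17 : v_17(x) ≥ 0} and ℤ_17^× = {x ∈ ℤ_17 : v_17(x) = 0}. Here v_17(1/19) = v_17(num) − v_17(den) = 0; compare against these criteria.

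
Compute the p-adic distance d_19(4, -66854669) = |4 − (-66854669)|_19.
d_19(4, -66854669) = 1/2476099

Step 1 — x − y = 4 − (-66854669) = 66854673. Step 2 — v_19(66854673) = 5 (factor: 66854673 = (19^5 · 27); the sign does not affect v_p). Step 3 — |x − y|_19 = 19^{-5} = 1/2476099.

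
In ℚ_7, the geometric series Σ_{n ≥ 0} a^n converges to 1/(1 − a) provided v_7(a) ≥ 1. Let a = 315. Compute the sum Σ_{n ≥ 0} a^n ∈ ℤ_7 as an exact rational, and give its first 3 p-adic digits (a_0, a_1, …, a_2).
Σ a^n = 1/(1 − a) = -1/314;  first 3 digits = (1, 3, 1)

v_7(a) = 1 ≥ 1, so the series converges in ℤ_7 to 1/(1 − a) = 1/(1 − 315) = -1/314. Expand this rational in ℤ_7: compute digits iteratively via d_i = x_i mod 7, x_{i+1} = (x_i − d_i)/7. The first 3 digits are (1, 3, 1).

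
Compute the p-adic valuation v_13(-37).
v_13(-37) = 0

v_13(n) is the largest exponent k such that 13^k divides n. Factor out: -37 = -13^0 · 37. (Sign doesn't affect v_p.) So v_13(-37) = 0.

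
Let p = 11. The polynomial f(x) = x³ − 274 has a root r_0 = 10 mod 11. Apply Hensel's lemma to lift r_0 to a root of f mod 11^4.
r_3 = 9085 (mod 14641)

Hensel: r_{i+1} = r_i − f(r_i)/f′(r_i) mod 11^{i+2}, where f′(x) = 3x². Iterate:
  r_0 = 10 (mod 11)
  r_1 = 10 (mod 121)
  r_2 = 1099 (mod 1331)
  r_3 = 9085 (mod 14641)
Final: r = 9085 with f(r) ≡ 0 mod 11^4.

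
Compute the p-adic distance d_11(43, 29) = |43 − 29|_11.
d_11(43, 29) = 1

Step 1 — x − y = 43 − 29 = 14. Step 2 — v_11(14) = 0 (factor: 14 = (11^0 · 14); the sign does not affect v_p). Step 3 — |x − y|_11 = 11^{0} = 1.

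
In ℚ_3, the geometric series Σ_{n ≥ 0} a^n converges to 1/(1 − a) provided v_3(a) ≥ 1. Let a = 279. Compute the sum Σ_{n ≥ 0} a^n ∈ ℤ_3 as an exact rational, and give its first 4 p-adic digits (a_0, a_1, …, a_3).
Σ a^n = 1/(1 − a) = -1/278;  first 4 digits = (1, 0, 1, 1)

v_3(a) = 2 ≥ 1, so the series converges in ℤ_3 to 1/(1 − a) = 1/(1 − 279) = -1/278. Expand this rational in ℤ_3: compute digits iteratively via d_i = x_i mod 3, x_{i+1} = (x_i − d_i)/3. The first 4 digits are (1, 0, 1, 1).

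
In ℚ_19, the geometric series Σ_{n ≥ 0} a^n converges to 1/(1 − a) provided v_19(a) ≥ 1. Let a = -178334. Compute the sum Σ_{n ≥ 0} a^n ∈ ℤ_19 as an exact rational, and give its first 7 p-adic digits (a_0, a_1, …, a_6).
Σ a^n = 1/(1 − a) = 1/178335;  first 7 digits = (1, 0, 0, 12, 17, 18, 10)

v_19(a) = 3 ≥ 1, so the series converges in ℤ_19 to 1/(1 − a) = 1/(1 − (-178334)) = 1/178335. Expand this rational in ℤ_19: compute digits iteratively via d_i = x_i mod 19, x_{i+1} = (x_i − d_i)/19. The first 7 digits are (1, 0, 0, 12, 17, 18, 10).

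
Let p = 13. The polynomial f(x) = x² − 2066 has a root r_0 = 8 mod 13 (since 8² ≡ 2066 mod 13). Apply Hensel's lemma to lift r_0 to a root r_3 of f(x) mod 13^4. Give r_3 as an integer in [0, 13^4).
r_3 = 22251 (mod 28561)

Hensel's recurrence: r_{i+1} = r_i − f(r_i)·(f′(r_i))^{-1} mod 13^{i+2}, with f′(x) = 2x. Iterate:
  r_0 = 8 (mod 13)
  r_1 = 112 (mod 169)
  r_2 = 281 (mod 2197)
  r_3 = 22251 (mod 28561)
Final: r_3 = 22251, and one checks f(r_3) ≡ 0 mod 13^4.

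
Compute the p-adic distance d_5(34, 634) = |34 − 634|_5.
d_5(34, 634) = 1/25

Step 1 — x − y = 34 − 634 = -600. Step 2 — v_5(-600) = 2 (factor: -600 = −(5^2 · 24); the sign does not affect v_p). Step 3 — |x − y|_5 = 5^{-2} = 1/25.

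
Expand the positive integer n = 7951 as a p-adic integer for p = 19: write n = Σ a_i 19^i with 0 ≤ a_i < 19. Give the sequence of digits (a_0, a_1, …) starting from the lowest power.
(a_0, a_1, …) = (9, 0, 3, 1)

Repeated division by 19 gives the digits low-to-high: 7951 = 9 + 3·19^2 + 1·19^3. Digit sequence: (9, 0, 3, 1).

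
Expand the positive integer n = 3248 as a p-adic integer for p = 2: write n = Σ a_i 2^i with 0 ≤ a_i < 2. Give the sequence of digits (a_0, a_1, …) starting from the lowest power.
(a_0, a_1, …) = (0, 0, 0, 0, 1, 1, 0, 1, 0, 0, 1, 1)

Repeated division by 2 gives the digits low-to-high: 3248 = 1·2^4 + 1·2^5 + 1·2^7 + 1·2^10 + 1·2^11. Digit sequence: (0, 0, 0, 0, 1, 1, 0, 1, 0, 0, 1, 1).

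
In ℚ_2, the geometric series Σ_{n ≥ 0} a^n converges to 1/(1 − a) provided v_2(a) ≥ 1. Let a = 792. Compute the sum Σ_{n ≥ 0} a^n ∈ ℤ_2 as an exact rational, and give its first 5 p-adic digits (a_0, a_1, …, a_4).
Σ a^n = 1/(1 − a) = -1/791;  first 5 digits = (1, 0, 0, 1, 1)

v_2(a) = 3 ≥ 1, so the series converges in ℤ_2 to 1/(1 − a) = 1/(1 − 792) = -1/791. Expand this rational in ℤ_2: compute digits iteratively via d_i = x_i mod 2, x_{i+1} = (x_i − d_i)/2. The first 5 digits are (1, 0, 0, 1, 1).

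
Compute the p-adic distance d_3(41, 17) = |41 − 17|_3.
d_3(41, 17) = 1/3

Step 1 — x − y = 41 − 17 = 24. Step 2 — v_3(24) = 1 (factor: 24 = (3^1 · 8); the sign does not affect v_p). Step 3 — |x − y|_3 = 3^{-1} = 1/3.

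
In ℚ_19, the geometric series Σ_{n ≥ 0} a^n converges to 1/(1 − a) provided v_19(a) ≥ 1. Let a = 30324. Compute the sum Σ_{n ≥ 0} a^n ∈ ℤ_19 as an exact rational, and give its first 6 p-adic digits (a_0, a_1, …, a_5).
Σ a^n = 1/(1 − a) = -1/30323;  first 6 digits = (1, 0, 8, 4, 7, 10)

v_19(a) = 2 ≥ 1, so the series converges in ℤ_19 to 1/(1 − a) = 1/(1 − 30324) = -1/30323. Expand this rational in ℤ_19: compute digits iteratively via d_i = x_i mod 19, x_{i+1} = (x_i − d_i)/19. The first 6 digits are (1, 0, 8, 4, 7, 10).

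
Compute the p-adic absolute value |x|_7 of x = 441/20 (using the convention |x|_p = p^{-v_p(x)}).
|441/20|_7 = 1/49

Step 1 — compute v_7(x) by factoring powers of 7 out of the numerator and denominator: v_7(441/20) = 2. Step 2 — apply |x|_p = p^{-v_p(x)} = 7^{-2} = 1/49.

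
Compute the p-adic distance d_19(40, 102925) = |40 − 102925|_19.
d_19(40, 102925) = 1/6859

Step 1 — x − y = 40 − 102925 = -102885. Step 2 — v_19(-102885) = 3 (factor: -102885 = −(19^3 · 15); the sign does not affect v_p). Step 3 — |x − y|_19 = 19^{-3} = 1/6859.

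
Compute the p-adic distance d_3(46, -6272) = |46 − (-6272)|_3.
d_3(46, -6272) = 1/243

Step 1 — x − y = 46 − (-6272) = 6318. Step 2 — v_3(6318) = 5 (factor: 6318 = (3^5 · 26); the sign does not affect v_p). Step 3 — |x − y|_3 = 3^{-5} = 1/243.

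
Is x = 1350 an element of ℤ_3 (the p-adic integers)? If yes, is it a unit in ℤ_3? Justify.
x ∈ ℤ_3 but not a unit; v_3(x) = 3 > 0

ℤ_3 = {x ∈ ℚ_3 : v_3(x) ≥ 0} and ℤ_3^× = {x ∈ ℤ_3 : v_3(x) = 0}. Here v_3(1350) = v_3(num) − v_3(den) = 3; compare against these criteria.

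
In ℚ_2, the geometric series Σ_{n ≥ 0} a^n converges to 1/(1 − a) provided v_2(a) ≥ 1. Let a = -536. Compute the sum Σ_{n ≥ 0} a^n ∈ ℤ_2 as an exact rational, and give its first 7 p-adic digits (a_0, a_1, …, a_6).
Σ a^n = 1/(1 − a) = 1/537;  first 7 digits = (1, 0, 0, 1, 0, 1, 0)

v_2(a) = 3 ≥ 1, so the series converges in ℤ_2 to 1/(1 − a) = 1/(1 − (-536)) = 1/537. Expand this rational in ℤ_2: compute digits iteratively via d_i = x_i mod 2, x_{i+1} = (x_i − d_i)/2. The first 7 digits are (1, 0, 0, 1, 0, 1, 0).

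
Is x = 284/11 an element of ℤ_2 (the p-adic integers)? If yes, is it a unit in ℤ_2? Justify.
x ∈ ℤ_2 but not a unit; v_2(x) = 2 > 0

ℤ_2 = {x ∈ ℚ_2 : v_2(x) ≥ 0} and ℤ_2^× = {x ∈ ℤ_2 : v_2(x) = 0}. Here v_2(284/11) = v_2(num) − v_2(den) = 2; compare against these criteria.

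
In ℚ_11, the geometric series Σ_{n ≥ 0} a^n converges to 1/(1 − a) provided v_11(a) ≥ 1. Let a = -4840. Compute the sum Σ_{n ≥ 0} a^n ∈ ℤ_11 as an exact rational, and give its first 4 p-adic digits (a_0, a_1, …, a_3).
Σ a^n = 1/(1 − a) = 1/4841;  first 4 digits = (1, 0, 4, 7)

v_11(a) = 2 ≥ 1, so the series converges in ℤ_11 to 1/(1 − a) = 1/(1 − (-4840)) = 1/4841. Expand this rational in ℤ_11: compute digits iteratively via d_i = x_i mod 11, x_{i+1} = (x_i − d_i)/11. The first 4 digits are (1, 0, 4, 7).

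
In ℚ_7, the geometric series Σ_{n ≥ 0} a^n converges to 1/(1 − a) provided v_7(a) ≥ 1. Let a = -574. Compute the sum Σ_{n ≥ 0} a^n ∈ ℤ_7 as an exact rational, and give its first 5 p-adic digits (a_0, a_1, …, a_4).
Σ a^n = 1/(1 − a) = 1/575;  first 5 digits = (1, 2, 6, 0, 3)

v_7(a) = 1 ≥ 1, so the series converges in ℤ_7 to 1/(1 − a) = 1/(1 − (-574)) = 1/575. Expand this rational in ℤ_7: compute digits iteratively via d_i = x_i mod 7, x_{i+1} = (x_i − d_i)/7. The first 5 digits are (1, 2, 6, 0, 3).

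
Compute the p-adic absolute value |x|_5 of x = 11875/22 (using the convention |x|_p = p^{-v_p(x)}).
|11875/22|_5 = 1/625

Step 1 — compute v_5(x) by factoring powers of 5 out of the numerator and denominator: v_5(11875/22) = 4. Step 2 — apply |x|_p = p^{-v_p(x)} = 5^{-4} = 1/625.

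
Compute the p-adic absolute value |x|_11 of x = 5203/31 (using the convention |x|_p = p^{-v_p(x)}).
|5203/31|_11 = 1/121

Step 1 — compute v_11(x) by factoring powers of 11 out of the numerator and denominator: v_11(5203/31) = 2. Step 2 — apply |x|_p = p^{-v_p(x)} = 11^{-2} = 1/121.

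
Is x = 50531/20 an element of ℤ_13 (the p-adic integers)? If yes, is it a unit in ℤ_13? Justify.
x ∈ ℤ_13 but not a unit; v_13(x) = 3 > 0

ℤ_13 = {x ∈ ℚ_13 : v_13(x) ≥ 0} and ℤ_13^× = {x ∈ ℤ_13 : v_13(x) = 0}. Here v_13(50531/20) = v_13(num) − v_13(den) = 3; compare against these criteria.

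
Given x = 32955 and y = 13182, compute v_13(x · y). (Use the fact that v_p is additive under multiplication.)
v_13(434412810) = 6

v_p(x) = 3 (factor: 32955 = 13^3 · 15); v_p(y) = 3 (factor: 13182 = 13^3 · 6). Additivity: v_p(xy) = v_p(x) + v_p(y) = 3 + 3 = 6. (Direct check: xy = 434412810 = 13^6 · (90).)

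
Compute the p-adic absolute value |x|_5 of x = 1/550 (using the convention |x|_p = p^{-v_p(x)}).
|1/550|_5 = 25

Step 1 — compute v_5(x) by factoring powers of 5 out of the numerator and denominator: v_5(1/550) = -2. Step 2 — apply |x|_p = p^{-v_p(x)} = 5^{2} = 25.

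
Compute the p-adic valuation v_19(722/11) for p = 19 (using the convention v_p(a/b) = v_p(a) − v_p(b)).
v_19(722/11) = 2

Factor powers of 19 from the numerator and denominator of the reduced fraction: 722 = 19^2 · 2 and 11 = 19^0 · 11. Apply v_p(a/b) = v_p(a) − v_p(b): v_19(722/11) = 2 − 0 = 2.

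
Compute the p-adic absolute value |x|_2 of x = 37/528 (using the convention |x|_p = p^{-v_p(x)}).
|37/528|_2 = 16

Step 1 — compute v_2(x) by factoring powers of 2 out of the numerator and denominator: v_2(37/528) = -4. Step 2 — apply |x|_p = p^{-v_p(x)} = 2^{4} = 16.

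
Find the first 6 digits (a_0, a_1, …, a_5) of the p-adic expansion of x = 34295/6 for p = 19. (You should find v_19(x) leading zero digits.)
(a_0, …, a_5) = (0, 0, 0, 4, 3, 3)

v_19(34295/6) = 3, so a_0 = ... = a_2 = 0. Factor out: x = 19^3 · u with u = 5/6 a unit in ℤ_19. Expand u iteratively via a_{v+i} = u_i mod 19, u_{i+1} = (u_i − a_{v+i})/19:
  u_0 = 5/6;  a_3 = 4;  u_1 = (u_0 − 4)/19 = -1/6
  u_1 = -1/6;  a_4 = 3;  u_2 = (u_1 − 3)/19 = -1/6
  u_2 = -1/6;  a_5 = 3;  u_3 = (u_2 − 3)/19 = -1/6
Digits: (0, 0, 0, 4, 3, 3).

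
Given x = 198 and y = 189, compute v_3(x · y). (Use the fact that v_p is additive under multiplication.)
v_3(37422) = 5

v_p(x) = 2 (factor: 198 = 3^2 · 22); v_p(y) = 3 (factor: 189 = 3^3 · 7). Additivity: v_p(xy) = v_p(x) + v_p(y) = 2 + 3 = 5. (Direct check: xy = 37422 = 3^5 · (154).)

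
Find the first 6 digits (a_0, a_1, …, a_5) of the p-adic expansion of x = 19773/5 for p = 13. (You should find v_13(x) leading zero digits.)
(a_0, …, a_5) = (0, 0, 0, 7, 10, 7)

v_13(19773/5) = 3, so a_0 = ... = a_2 = 0. Factor out: x = 13^3 · u with u = 9/5 a unit in ℤ_13. Expand u iteratively via a_{v+i} = u_i mod 13, u_{i+1} = (u_i − a_{v+i})/13:
  u_0 = 9/5;  a_3 = 7;  u_1 = (u_0 − 7)/13 = -2/5
  u_1 = -2/5;  a_4 = 10;  u_2 = (u_1 − 10)/13 = -4/5
  u_2 = -4/5;  a_5 = 7;  u_3 = (u_2 − 7)/13 = -3/5
Digits: (0, 0, 0, 7, 10, 7).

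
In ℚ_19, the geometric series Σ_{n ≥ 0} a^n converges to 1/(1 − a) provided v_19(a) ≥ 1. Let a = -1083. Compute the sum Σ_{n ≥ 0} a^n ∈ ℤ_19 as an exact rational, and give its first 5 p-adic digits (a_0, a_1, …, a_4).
Σ a^n = 1/(1 − a) = 1/1084;  first 5 digits = (1, 0, 16, 18, 8)

v_19(a) = 2 ≥ 1, so the series converges in ℤ_19 to 1/(1 − a) = 1/(1 − (-1083)) = 1/1084. Expand this rational in ℤ_19: compute digits iteratively via d_i = x_i mod 19, x_{i+1} = (x_i − d_i)/19. The first 5 digits are (1, 0, 16, 18, 8).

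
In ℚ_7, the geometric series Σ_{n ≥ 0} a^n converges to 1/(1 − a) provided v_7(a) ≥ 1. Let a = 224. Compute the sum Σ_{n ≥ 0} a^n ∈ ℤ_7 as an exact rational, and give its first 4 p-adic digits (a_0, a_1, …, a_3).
Σ a^n = 1/(1 − a) = -1/223;  first 4 digits = (1, 4, 6, 0)

v_7(a) = 1 ≥ 1, so the series converges in ℤ_7 to 1/(1 − a) = 1/(1 − 224) = -1/223. Expand this rational in ℤ_7: compute digits iteratively via d_i = x_i mod 7, x_{i+1} = (x_i − d_i)/7. The first 4 digits are (1, 4, 6, 0).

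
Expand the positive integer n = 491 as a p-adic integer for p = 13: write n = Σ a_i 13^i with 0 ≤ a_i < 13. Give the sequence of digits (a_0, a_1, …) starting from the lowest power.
(a_0, a_1, …) = (10, 11, 2)

Repeated division by 13 gives the digits low-to-high: 491 = 10 + 11·13^1 + 2·13^2. Digit sequence: (10, 11, 2).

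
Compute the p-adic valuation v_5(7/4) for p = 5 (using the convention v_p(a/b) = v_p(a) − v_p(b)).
v_5(7/4) = 0

Factor powers of 5 from the numerator and denominator of the reduced fraction: 7 = 5^0 · 7 and 4 = 5^0 · 4. Apply v_p(a/b) = v_p(a) − v_p(b): v_5(7/4) = 0 − 0 = 0.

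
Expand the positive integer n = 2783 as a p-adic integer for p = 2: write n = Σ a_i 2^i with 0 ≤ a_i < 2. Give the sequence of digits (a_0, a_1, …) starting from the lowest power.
(a_0, a_1, …) = (1, 1, 1, 1, 1, 0, 1, 1, 0, 1, 0, 1)

Repeated division by 2 gives the digits low-to-high: 2783 = 1 + 1·2^1 + 1·2^2 + 1·2^3 + 1·2^4 + 1·2^6 + 1·2^7 + 1·2^9 + 1·2^11. Digit sequence: (1, 1, 1, 1, 1, 0, 1, 1, 0, 1, 0, 1).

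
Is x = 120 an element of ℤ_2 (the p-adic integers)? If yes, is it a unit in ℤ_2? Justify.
x ∈ ℤ_2 but not a unit; v_2(x) = 3 > 0

ℤ_2 = {x ∈ ℚ_2 : v_2(x) ≥ 0} and ℤ_2^× = {x ∈ ℤ_2 : v_2(x) = 0}. Here v_2(120) = v_2(num) − v_2(den) = 3; compare against these criteria.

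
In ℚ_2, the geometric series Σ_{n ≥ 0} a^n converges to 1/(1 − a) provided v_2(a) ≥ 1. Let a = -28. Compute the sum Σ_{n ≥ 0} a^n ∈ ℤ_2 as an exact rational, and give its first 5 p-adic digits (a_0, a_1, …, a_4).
Σ a^n = 1/(1 − a) = 1/29;  first 5 digits = (1, 0, 1, 0, 1)

v_2(a) = 2 ≥ 1, so the series converges in ℤ_2 to 1/(1 − a) = 1/(1 − (-28)) = 1/29. Expand this rational in ℤ_2: compute digits iteratively via d_i = x_i mod 2, x_{i+1} = (x_i − d_i)/2. The first 5 digits are (1, 0, 1, 0, 1).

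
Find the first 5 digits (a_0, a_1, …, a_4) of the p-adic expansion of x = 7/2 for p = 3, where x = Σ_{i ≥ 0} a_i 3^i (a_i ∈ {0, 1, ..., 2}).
(a_0, …, a_4) = (2, 2, 1, 1, 1)

v_3(7/2) = 0 (numerator and denominator both coprime to 3), so x ∈ ℤ_3^×. Compute digits iteratively via a_i = x_i mod 3, x_{i+1} = (x_i − a_i)/3, with x_0 = x:
  x_0 = 7/2;  a_0 = 2;  x_1 = (x_0 − 2)/3 = 1/2
  x_1 = 1/2;  a_1 = 2;  x_2 = (x_1 − 2)/3 = -1/2
  x_2 = -1/2;  a_2 = 1;  x_3 = (x_2 − 1)/3 = -1/2
  x_3 = -1/2;  a_3 = 1;  x_4 = (x_3 − 1)/3 = -1/2
  x_4 = -1/2;  a_4 = 1;  x_5 = (x_4 − 1)/3 = -1/2
Digits: (2, 2, 1, 1, 1).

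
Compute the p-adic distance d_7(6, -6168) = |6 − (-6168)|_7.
d_7(6, -6168) = 1/343

Step 1 — x − y = 6 − (-6168) = 6174. Step 2 — v_7(6174) = 3 (factor: 6174 = (7^3 · 18); the sign does not affect v_p). Step 3 — |x − y|_7 = 7^{-3} = 1/343.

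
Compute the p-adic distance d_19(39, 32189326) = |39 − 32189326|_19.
d_19(39, 32189326) = 1/2476099

Step 1 — x − y = 39 − 32189326 = -32189287. Step 2 — v_19(-32189287) = 5 (factor: -32189287 = −(19^5 · 13); the sign does not affect v_p). Step 3 — |x − y|_19 = 19^{-5} = 1/2476099.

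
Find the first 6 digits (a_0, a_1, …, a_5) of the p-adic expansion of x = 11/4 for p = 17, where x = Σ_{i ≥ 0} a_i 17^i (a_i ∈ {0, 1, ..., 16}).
(a_0, …, a_5) = (7, 4, 4, 4, 4, 4)

v_17(11/4) = 0 (numerator and denominator both coprime to 17), so x ∈ ℤ_17^×. Compute digits iteratively via a_i = x_i mod 17, x_{i+1} = (x_i − a_i)/17, with x_0 = x:
  x_0 = 11/4;  a_0 = 7;  x_1 = (x_0 − 7)/17 = -1/4
  x_1 = -1/4;  a_1 = 4;  x_2 = (x_1 − 4)/17 = -1/4
  x_2 = -1/4;  a_2 = 4;  x_3 = (x_2 − 4)/17 = -1/4
  x_3 = -1/4;  a_3 = 4;  x_4 = (x_3 − 4)/17 = -1/4
  x_4 = -1/4;  a_4 = 4;  x_5 = (x_4 − 4)/17 = -1/4
  x_5 = -1/4;  a_5 = 4;  x_6 = (x_5 − 4)/17 = -1/4
Digits: (7, 4, 4, 4, 4, 4).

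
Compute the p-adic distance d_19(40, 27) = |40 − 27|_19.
d_19(40, 27) = 1

Step 1 — x − y = 40 − 27 = 13. Step 2 — v_19(13) = 0 (factor: 13 = (19^0 · 13); the sign does not affect v_p). Step 3 — |x − y|_19 = 19^{0} = 1.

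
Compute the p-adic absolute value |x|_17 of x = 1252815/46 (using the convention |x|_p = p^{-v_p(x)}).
|1252815/46|_17 = 1/83521

Step 1 — compute v_17(x) by factoring powers of 17 out of the numerator and denominator: v_17(1252815/46) = 4. Step 2 — apply |x|_p = p^{-v_p(x)} = 17^{-4} = 1/83521.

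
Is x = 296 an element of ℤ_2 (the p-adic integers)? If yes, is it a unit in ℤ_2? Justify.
x ∈ ℤ_2 but not a unit; v_2(x) = 3 > 0

ℤ_2 = {x ∈ ℚ_2 : v_2(x) ≥ 0} and ℤ_2^× = {x ∈ ℤ_2 : v_2(x) = 0}. Here v_2(296) = v_2(num) − v_2(den) = 3; compare against these criteria.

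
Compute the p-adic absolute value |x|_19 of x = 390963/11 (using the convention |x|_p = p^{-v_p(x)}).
|390963/11|_19 = 1/130321

Step 1 — compute v_19(x) by factoring powers of 19 out of the numerator and denominator: v_19(390963/11) = 4. Step 2 — apply |x|_p = p^{-v_p(x)} = 19^{-4} = 1/130321.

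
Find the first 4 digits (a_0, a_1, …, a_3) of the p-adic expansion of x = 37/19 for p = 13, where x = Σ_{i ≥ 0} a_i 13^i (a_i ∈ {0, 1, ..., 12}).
(a_0, …, a_3) = (4, 6, 5, 3)

v_13(37/19) = 0 (numerator and denominator both coprime to 13), so x ∈ ℤ_13^×. Compute digits iteratively via a_i = x_i mod 13, x_{i+1} = (x_i − a_i)/13, with x_0 = x:
  x_0 = 37/19;  a_0 = 4;  x_1 = (x_0 − 4)/13 = -3/19
  x_1 = -3/19;  a_1 = 6;  x_2 = (x_1 − 6)/13 = -9/19
  x_2 = -9/19;  a_2 = 5;  x_3 = (x_2 − 5)/13 = -8/19
  x_3 = -8/19;  a_3 = 3;  x_4 = (x_3 − 3)/13 = -5/19
Digits: (4, 6, 5, 3).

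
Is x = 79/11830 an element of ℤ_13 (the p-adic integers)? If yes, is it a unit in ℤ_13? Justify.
x ∉ ℤ_13 (v_13(x) = -2 < 0)

ℤ_13 = {x ∈ ℚ_13 : v_13(x) ≥ 0} and ℤ_13^× = {x ∈ ℤ_13 : v_13(x) = 0}. Here v_13(79/11830) = v_13(num) − v_13(den) = -2; compare against these criteria.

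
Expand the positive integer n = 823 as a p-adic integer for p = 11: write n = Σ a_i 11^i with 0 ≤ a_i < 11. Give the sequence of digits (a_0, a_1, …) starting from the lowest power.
(a_0, a_1, …) = (9, 8, 6)

Repeated division by 11 gives the digits low-to-high: 823 = 9 + 8·11^1 + 6·11^2. Digit sequence: (9, 8, 6).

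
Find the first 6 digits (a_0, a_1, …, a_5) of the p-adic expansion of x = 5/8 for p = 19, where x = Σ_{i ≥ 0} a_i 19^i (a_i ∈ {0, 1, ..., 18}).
(a_0, …, a_5) = (3, 7, 2, 7, 2, 7)

v_19(5/8) = 0 (numerator and denominator both coprime to 19), so x ∈ ℤ_19^×. Compute digits iteratively via a_i = x_i mod 19, x_{i+1} = (x_i − a_i)/19, with x_0 = x:
  x_0 = 5/8;  a_0 = 3;  x_1 = (x_0 − 3)/19 = -1/8
  x_1 = -1/8;  a_1 = 7;  x_2 = (x_1 − 7)/19 = -3/8
  x_2 = -3/8;  a_2 = 2;  x_3 = (x_2 − 2)/19 = -1/8
  x_3 = -1/8;  a_3 = 7;  x_4 = (x_3 − 7)/19 = -3/8
  x_4 = -3/8;  a_4 = 2;  x_5 = (x_4 − 2)/19 = -1/8
  x_5 = -1/8;  a_5 = 7;  x_6 = (x_5 − 7)/19 = -3/8
Digits: (3, 7, 2, 7, 2, 7).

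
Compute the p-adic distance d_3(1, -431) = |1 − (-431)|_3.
d_3(1, -431) = 1/27

Step 1 — x − y = 1 − (-431) = 432. Step 2 — v_3(432) = 3 (factor: 432 = (3^3 · 16); the sign does not affect v_p). Step 3 — |x − y|_3 = 3^{-3} = 1/27.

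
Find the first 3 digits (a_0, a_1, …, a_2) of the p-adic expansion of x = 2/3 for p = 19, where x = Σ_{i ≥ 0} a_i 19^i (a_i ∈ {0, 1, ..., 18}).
(a_0, …, a_2) = (7, 6, 6)

v_19(2/3) = 0 (numerator and denominator both coprime to 19), so x ∈ ℤ_19^×. Compute digits iteratively via a_i = x_i mod 19, x_{i+1} = (x_i − a_i)/19, with x_0 = x:
  x_0 = 2/3;  a_0 = 7;  x_1 = (x_0 − 7)/19 = -1/3
  x_1 = -1/3;  a_1 = 6;  x_2 = (x_1 − 6)/19 = -1/3
  x_2 = -1/3;  a_2 = 6;  x_3 = (x_2 − 6)/19 = -1/3
Digits: (7, 6, 6).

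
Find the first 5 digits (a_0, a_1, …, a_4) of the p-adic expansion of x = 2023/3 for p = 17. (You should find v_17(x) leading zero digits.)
(a_0, …, a_4) = (0, 0, 8, 11, 5)

v_17(2023/3) = 2, so a_0 = ... = a_1 = 0. Factor out: x = 17^2 · u with u = 7/3 a unit in ℤ_17. Expand u iteratively via a_{v+i} = u_i mod 17, u_{i+1} = (u_i − a_{v+i})/17:
  u_0 = 7/3;  a_2 = 8;  u_1 = (u_0 − 8)/17 = -1/3
  u_1 = -1/3;  a_3 = 11;  u_2 = (u_1 − 11)/17 = -2/3
  u_2 = -2/3;  a_4 = 5;  u_3 = (u_2 − 5)/17 = -1/3
Digits: (0, 0, 8, 11, 5).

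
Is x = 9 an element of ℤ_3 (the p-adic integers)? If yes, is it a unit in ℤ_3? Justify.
x ∈ ℤ_3 but not a unit; v_3(x) = 2 > 0

ℤ_3 = {x ∈ ℚ_3 : v_3(x) ≥ 0} and ℤ_3^× = {x ∈ ℤ_3 : v_3(x) = 0}. Here v_3(9) = v_3(num) − v_3(den) = 2; compare against these criteria.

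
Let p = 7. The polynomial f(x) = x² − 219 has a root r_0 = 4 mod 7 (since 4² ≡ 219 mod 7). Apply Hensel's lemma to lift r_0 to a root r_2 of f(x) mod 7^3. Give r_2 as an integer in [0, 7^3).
r_2 = 109 (mod 343)

Hensel's recurrence: r_{i+1} = r_i − f(r_i)·(f′(r_i))^{-1} mod 7^{i+2}, with f′(x) = 2x. Iterate:
  r_0 = 4 (mod 7)
  r_1 = 11 (mod 49)
  r_2 = 109 (mod 343)
Final: r_2 = 109, and one checks f(r_2) ≡ 0 mod 7^3.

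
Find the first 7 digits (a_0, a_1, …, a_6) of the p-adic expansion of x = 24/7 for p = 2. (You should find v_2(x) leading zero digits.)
(a_0, …, a_6) = (0, 0, 0, 1, 0, 1, 0)

v_2(24/7) = 3, so a_0 = ... = a_2 = 0. Factor out: x = 2^3 · u with u = 3/7 a unit in ℤ_2. Expand u iteratively via a_{v+i} = u_i mod 2, u_{i+1} = (u_i − a_{v+i})/2:
  u_0 = 3/7;  a_3 = 1;  u_1 = (u_0 − 1)/2 = -2/7
  u_1 = -2/7;  a_4 = 0;  u_2 = (u_1 − 0)/2 = -1/7
  u_2 = -1/7;  a_5 = 1;  u_3 = (u_2 − 1)/2 = -4/7
  u_3 = -4/7;  a_6 = 0;  u_4 = (u_3 − 0)/2 = -2/7
Digits: (0, 0, 0, 1, 0, 1, 0).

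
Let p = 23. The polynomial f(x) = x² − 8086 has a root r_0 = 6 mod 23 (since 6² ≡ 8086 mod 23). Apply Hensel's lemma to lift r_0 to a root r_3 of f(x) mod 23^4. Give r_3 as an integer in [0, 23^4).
r_3 = 148356 (mod 279841)

Hensel's recurrence: r_{i+1} = r_i − f(r_i)·(f′(r_i))^{-1} mod 23^{i+2}, with f′(x) = 2x. Iterate:
  r_0 = 6 (mod 23)
  r_1 = 236 (mod 529)
  r_2 = 2352 (mod 12167)
  r_3 = 148356 (mod 279841)
Final: r_3 = 148356, and one checks f(r_3) ≡ 0 mod 23^4.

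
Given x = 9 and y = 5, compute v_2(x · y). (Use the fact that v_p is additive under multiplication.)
v_2(45) = 0

v_p(x) = 0 (factor: 9 = 2^0 · 9); v_p(y) = 0 (factor: 5 = 2^0 · 5). Additivity: v_p(xy) = v_p(x) + v_p(y) = 0 + 0 = 0. (Direct check: xy = 45 = 2^0 · (45).)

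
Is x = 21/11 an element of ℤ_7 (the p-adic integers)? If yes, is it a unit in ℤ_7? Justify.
x ∈ ℤ_7 but not a unit; v_7(x) = 1 > 0

ℤ_7 = {x ∈ ℚ_7 : v_7(x) ≥ 0} and ℤ_7^× = {x ∈ ℤ_7 : v_7(x) = 0}. Here v_7(21/11) = v_7(num) − v_7(den) = 1; compare against these criteria.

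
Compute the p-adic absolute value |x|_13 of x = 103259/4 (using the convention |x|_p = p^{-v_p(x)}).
|103259/4|_13 = 1/2197

Step 1 — compute v_13(x) by factoring powers of 13 out of the numerator and denominator: v_13(103259/4) = 3. Step 2 — apply |x|_p = p^{-v_p(x)} = 13^{-3} = 1/2197.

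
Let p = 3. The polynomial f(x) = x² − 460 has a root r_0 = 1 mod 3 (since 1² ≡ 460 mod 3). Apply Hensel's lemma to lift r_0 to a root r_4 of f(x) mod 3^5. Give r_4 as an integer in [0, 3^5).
r_4 = 109 (mod 243)

Hensel's recurrence: r_{i+1} = r_i − f(r_i)·(f′(r_i))^{-1} mod 3^{i+2}, with f′(x) = 2x. Iterate:
  r_0 = 1 (mod 3)
  r_1 = 1 (mod 9)
  r_2 = 1 (mod 27)
  r_3 = 28 (mod 81)
  r_4 = 109 (mod 243)
Final: r_4 = 109, and one checks f(r_4) ≡ 0 mod 3^5.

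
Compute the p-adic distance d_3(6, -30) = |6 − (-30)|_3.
d_3(6, -30) = 1/9

Step 1 — x − y = 6 − (-30) = 36. Step 2 — v_3(36) = 2 (factor: 36 = (3^2 · 4); the sign does not affect v_p). Step 3 — |x − y|_3 = 3^{-2} = 1/9.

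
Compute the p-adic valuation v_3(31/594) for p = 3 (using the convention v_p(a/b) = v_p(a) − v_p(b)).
v_3(31/594) = -3

Factor powers of 3 from the numerator and denominator of the reduced fraction: 31 = 3^0 · 31 and 594 = 3^3 · 22. Apply v_p(a/b) = v_p(a) − v_p(b): v_3(31/594) = 0 − 3 = -3.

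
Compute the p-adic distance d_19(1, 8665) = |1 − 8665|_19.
d_19(1, 8665) = 1/361

Step 1 — x − y = 1 − 8665 = -8664. Step 2 — v_19(-8664) = 2 (factor: -8664 = −(19^2 · 24); the sign does not affect v_p). Step 3 — |x − y|_19 = 19^{-2} = 1/361.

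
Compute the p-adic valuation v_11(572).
v_11(572) = 1

v_11(n) is the largest exponent k such that 11^k divides n. Factor out: 572 = 11^1 · 52. (Sign doesn't affect v_p.) So v_11(572) = 1.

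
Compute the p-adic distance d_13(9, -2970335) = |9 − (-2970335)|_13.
d_13(9, -2970335) = 1/371293

Step 1 — x − y = 9 − (-2970335) = 2970344. Step 2 — v_13(2970344) = 5 (factor: 2970344 = (13^5 · 8); the sign does not affect v_p). Step 3 — |x − y|_13 = 13^{-5} = 1/371293.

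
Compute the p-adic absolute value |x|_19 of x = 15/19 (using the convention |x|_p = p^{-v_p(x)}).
|15/19|_19 = 19

Step 1 — compute v_19(x) by factoring powers of 19 out of the numerator and denominator: v_19(15/19) = -1. Step 2 — apply |x|_p = p^{-v_p(x)} = 19^{1} = 19.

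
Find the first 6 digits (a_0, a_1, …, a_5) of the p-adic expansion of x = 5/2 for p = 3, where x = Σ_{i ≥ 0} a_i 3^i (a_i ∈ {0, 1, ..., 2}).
(a_0, …, a_5) = (1, 2, 1, 1, 1, 1)

v_3(5/2) = 0 (numerator and denominator both coprime to 3), so x ∈ ℤ_3^×. Compute digits iteratively via a_i = x_i mod 3, x_{i+1} = (x_i − a_i)/3, with x_0 = x:
  x_0 = 5/2;  a_0 = 1;  x_1 = (x_0 − 1)/3 = 1/2
  x_1 = 1/2;  a_1 = 2;  x_2 = (x_1 − 2)/3 = -1/2
  x_2 = -1/2;  a_2 = 1;  x_3 = (x_2 − 1)/3 = -1/2
  x_3 = -1/2;  a_3 = 1;  x_4 = (x_3 − 1)/3 = -1/2
  x_4 = -1/2;  a_4 = 1;  x_5 = (x_4 − 1)/3 = -1/2
  x_5 = -1/2;  a_5 = 1;  x_6 = (x_5 − 1)/3 = -1/2
Digits: (1, 2, 1, 1, 1, 1).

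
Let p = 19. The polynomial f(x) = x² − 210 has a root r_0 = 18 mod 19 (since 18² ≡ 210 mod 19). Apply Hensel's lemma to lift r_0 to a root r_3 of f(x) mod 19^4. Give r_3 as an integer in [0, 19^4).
r_3 = 13071 (mod 130321)

Hensel's recurrence: r_{i+1} = r_i − f(r_i)·(f′(r_i))^{-1} mod 19^{i+2}, with f′(x) = 2x. Iterate:
  r_0 = 18 (mod 19)
  r_1 = 75 (mod 361)
  r_2 = 6212 (mod 6859)
  r_3 = 13071 (mod 130321)
Final: r_3 = 13071, and one checks f(r_3) ≡ 0 mod 19^4.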